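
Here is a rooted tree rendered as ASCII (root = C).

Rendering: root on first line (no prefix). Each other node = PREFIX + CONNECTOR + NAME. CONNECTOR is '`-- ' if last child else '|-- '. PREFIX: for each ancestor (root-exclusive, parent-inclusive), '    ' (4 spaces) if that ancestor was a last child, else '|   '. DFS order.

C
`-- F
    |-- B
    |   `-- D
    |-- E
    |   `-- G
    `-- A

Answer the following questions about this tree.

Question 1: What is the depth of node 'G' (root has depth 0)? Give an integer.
Answer: 3

Derivation:
Path from root to G: C -> F -> E -> G
Depth = number of edges = 3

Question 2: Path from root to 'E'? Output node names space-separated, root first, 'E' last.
Walk down from root: C -> F -> E

Answer: C F E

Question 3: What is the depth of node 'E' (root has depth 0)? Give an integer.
Path from root to E: C -> F -> E
Depth = number of edges = 2

Answer: 2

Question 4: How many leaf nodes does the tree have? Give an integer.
Answer: 3

Derivation:
Leaves (nodes with no children): A, D, G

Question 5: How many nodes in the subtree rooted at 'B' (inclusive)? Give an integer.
Answer: 2

Derivation:
Subtree rooted at B contains: B, D
Count = 2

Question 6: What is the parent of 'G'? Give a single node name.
Answer: E

Derivation:
Scan adjacency: G appears as child of E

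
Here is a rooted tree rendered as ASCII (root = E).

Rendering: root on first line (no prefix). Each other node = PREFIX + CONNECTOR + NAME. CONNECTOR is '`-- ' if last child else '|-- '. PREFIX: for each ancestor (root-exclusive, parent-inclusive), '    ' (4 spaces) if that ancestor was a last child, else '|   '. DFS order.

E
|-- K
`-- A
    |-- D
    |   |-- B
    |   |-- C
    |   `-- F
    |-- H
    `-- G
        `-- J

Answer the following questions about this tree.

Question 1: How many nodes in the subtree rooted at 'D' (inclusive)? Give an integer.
Answer: 4

Derivation:
Subtree rooted at D contains: B, C, D, F
Count = 4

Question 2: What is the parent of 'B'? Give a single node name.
Scan adjacency: B appears as child of D

Answer: D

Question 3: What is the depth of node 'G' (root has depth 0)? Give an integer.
Answer: 2

Derivation:
Path from root to G: E -> A -> G
Depth = number of edges = 2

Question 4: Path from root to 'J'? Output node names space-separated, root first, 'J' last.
Walk down from root: E -> A -> G -> J

Answer: E A G J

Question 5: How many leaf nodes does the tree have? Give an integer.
Answer: 6

Derivation:
Leaves (nodes with no children): B, C, F, H, J, K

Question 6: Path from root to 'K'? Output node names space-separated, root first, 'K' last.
Answer: E K

Derivation:
Walk down from root: E -> K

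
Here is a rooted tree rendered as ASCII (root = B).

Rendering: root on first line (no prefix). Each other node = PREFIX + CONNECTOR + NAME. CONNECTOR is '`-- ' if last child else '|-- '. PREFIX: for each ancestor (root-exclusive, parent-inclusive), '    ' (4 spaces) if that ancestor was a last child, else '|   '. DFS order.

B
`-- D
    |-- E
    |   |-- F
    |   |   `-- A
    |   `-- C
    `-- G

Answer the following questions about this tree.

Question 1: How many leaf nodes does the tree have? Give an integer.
Answer: 3

Derivation:
Leaves (nodes with no children): A, C, G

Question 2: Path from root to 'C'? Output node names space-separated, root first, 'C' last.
Answer: B D E C

Derivation:
Walk down from root: B -> D -> E -> C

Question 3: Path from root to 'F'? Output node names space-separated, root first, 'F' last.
Walk down from root: B -> D -> E -> F

Answer: B D E F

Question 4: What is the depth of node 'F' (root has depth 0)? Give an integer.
Path from root to F: B -> D -> E -> F
Depth = number of edges = 3

Answer: 3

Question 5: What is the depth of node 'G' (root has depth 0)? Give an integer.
Answer: 2

Derivation:
Path from root to G: B -> D -> G
Depth = number of edges = 2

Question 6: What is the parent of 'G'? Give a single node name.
Answer: D

Derivation:
Scan adjacency: G appears as child of D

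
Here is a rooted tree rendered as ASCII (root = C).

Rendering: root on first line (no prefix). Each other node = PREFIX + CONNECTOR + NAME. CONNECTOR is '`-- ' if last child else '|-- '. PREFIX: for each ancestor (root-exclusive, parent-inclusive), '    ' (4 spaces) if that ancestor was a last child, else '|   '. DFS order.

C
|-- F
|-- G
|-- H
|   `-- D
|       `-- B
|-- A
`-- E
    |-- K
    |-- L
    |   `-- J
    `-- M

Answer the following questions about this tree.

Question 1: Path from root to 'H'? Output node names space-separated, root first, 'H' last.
Answer: C H

Derivation:
Walk down from root: C -> H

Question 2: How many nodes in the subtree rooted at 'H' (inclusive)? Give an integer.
Answer: 3

Derivation:
Subtree rooted at H contains: B, D, H
Count = 3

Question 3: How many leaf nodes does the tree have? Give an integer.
Leaves (nodes with no children): A, B, F, G, J, K, M

Answer: 7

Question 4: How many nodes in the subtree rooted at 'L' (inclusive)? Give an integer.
Subtree rooted at L contains: J, L
Count = 2

Answer: 2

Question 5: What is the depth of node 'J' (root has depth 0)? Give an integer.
Path from root to J: C -> E -> L -> J
Depth = number of edges = 3

Answer: 3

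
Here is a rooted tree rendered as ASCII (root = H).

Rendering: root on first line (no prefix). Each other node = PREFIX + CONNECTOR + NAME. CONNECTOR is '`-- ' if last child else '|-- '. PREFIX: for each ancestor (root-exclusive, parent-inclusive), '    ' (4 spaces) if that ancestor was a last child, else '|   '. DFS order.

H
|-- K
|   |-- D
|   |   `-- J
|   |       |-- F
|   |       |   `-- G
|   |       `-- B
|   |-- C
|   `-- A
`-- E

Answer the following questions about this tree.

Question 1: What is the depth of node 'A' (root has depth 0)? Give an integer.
Answer: 2

Derivation:
Path from root to A: H -> K -> A
Depth = number of edges = 2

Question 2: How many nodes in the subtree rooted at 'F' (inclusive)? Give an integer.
Subtree rooted at F contains: F, G
Count = 2

Answer: 2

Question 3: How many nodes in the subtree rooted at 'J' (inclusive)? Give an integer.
Answer: 4

Derivation:
Subtree rooted at J contains: B, F, G, J
Count = 4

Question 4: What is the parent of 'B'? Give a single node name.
Scan adjacency: B appears as child of J

Answer: J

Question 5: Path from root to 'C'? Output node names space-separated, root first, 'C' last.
Answer: H K C

Derivation:
Walk down from root: H -> K -> C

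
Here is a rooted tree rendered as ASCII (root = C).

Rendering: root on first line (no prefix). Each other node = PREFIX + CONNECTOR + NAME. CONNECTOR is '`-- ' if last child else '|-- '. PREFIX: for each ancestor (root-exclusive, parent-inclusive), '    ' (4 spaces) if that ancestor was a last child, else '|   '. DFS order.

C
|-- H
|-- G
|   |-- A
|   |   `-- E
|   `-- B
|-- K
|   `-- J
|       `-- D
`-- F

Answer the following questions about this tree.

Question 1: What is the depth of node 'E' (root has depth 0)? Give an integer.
Answer: 3

Derivation:
Path from root to E: C -> G -> A -> E
Depth = number of edges = 3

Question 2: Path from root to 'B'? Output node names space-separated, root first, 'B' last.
Answer: C G B

Derivation:
Walk down from root: C -> G -> B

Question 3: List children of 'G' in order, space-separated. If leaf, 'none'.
Node G's children (from adjacency): A, B

Answer: A B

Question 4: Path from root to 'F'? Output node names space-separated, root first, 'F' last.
Answer: C F

Derivation:
Walk down from root: C -> F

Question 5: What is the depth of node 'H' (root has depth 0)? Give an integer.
Answer: 1

Derivation:
Path from root to H: C -> H
Depth = number of edges = 1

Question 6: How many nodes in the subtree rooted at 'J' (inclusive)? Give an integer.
Subtree rooted at J contains: D, J
Count = 2

Answer: 2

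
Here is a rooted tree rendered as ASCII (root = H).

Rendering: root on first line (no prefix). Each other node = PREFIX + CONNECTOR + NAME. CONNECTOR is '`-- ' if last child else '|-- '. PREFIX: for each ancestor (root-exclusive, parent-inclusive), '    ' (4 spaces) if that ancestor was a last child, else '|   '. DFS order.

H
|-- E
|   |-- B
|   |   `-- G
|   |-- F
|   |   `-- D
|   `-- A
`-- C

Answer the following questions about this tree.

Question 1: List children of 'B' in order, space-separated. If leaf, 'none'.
Node B's children (from adjacency): G

Answer: G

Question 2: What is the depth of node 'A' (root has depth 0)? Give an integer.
Path from root to A: H -> E -> A
Depth = number of edges = 2

Answer: 2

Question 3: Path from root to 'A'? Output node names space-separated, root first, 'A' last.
Walk down from root: H -> E -> A

Answer: H E A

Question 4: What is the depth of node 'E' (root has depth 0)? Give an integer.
Answer: 1

Derivation:
Path from root to E: H -> E
Depth = number of edges = 1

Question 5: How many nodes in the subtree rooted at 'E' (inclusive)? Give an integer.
Answer: 6

Derivation:
Subtree rooted at E contains: A, B, D, E, F, G
Count = 6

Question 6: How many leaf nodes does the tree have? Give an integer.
Leaves (nodes with no children): A, C, D, G

Answer: 4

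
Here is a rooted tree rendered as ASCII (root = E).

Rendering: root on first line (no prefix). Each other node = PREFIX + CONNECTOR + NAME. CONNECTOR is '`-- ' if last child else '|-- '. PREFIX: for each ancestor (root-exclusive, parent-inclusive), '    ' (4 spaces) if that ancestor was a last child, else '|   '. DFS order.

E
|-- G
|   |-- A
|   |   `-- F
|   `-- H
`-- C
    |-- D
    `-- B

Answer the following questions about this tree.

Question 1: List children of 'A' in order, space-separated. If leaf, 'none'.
Node A's children (from adjacency): F

Answer: F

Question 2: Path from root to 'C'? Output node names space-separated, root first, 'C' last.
Walk down from root: E -> C

Answer: E C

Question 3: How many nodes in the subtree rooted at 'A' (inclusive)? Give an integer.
Answer: 2

Derivation:
Subtree rooted at A contains: A, F
Count = 2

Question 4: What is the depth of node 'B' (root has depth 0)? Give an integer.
Path from root to B: E -> C -> B
Depth = number of edges = 2

Answer: 2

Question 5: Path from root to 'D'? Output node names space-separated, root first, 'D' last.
Answer: E C D

Derivation:
Walk down from root: E -> C -> D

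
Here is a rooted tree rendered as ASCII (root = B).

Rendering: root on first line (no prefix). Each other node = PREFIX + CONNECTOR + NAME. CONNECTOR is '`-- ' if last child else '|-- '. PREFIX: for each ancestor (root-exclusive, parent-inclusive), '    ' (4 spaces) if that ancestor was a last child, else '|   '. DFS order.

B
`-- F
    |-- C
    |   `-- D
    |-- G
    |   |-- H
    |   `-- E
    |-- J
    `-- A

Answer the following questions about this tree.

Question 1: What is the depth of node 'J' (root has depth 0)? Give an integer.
Answer: 2

Derivation:
Path from root to J: B -> F -> J
Depth = number of edges = 2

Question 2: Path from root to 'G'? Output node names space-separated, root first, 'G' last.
Walk down from root: B -> F -> G

Answer: B F G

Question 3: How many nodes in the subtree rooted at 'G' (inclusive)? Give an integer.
Subtree rooted at G contains: E, G, H
Count = 3

Answer: 3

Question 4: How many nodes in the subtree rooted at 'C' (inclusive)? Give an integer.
Subtree rooted at C contains: C, D
Count = 2

Answer: 2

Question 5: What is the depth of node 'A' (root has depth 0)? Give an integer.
Path from root to A: B -> F -> A
Depth = number of edges = 2

Answer: 2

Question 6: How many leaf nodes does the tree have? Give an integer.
Answer: 5

Derivation:
Leaves (nodes with no children): A, D, E, H, J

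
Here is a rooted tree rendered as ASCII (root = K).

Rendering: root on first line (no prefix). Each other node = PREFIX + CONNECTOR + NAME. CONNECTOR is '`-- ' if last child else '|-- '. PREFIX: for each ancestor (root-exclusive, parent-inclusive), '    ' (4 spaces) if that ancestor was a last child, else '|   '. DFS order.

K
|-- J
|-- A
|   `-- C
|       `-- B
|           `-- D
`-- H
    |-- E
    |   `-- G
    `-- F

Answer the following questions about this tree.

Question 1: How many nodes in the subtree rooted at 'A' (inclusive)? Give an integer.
Subtree rooted at A contains: A, B, C, D
Count = 4

Answer: 4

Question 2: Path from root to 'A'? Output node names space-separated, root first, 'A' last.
Answer: K A

Derivation:
Walk down from root: K -> A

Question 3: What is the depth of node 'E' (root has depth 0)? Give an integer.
Path from root to E: K -> H -> E
Depth = number of edges = 2

Answer: 2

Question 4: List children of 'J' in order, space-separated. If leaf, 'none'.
Answer: none

Derivation:
Node J's children (from adjacency): (leaf)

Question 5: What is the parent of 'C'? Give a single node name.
Answer: A

Derivation:
Scan adjacency: C appears as child of A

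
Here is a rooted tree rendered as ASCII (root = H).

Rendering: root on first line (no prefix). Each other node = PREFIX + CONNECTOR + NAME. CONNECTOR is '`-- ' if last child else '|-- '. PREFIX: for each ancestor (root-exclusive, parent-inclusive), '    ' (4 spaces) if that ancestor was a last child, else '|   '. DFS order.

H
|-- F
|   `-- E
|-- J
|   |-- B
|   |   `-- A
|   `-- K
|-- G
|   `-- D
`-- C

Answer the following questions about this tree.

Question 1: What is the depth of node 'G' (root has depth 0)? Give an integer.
Answer: 1

Derivation:
Path from root to G: H -> G
Depth = number of edges = 1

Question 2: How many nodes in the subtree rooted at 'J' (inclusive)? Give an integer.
Subtree rooted at J contains: A, B, J, K
Count = 4

Answer: 4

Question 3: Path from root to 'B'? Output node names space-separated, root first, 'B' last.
Walk down from root: H -> J -> B

Answer: H J B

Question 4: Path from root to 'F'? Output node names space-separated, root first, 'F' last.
Walk down from root: H -> F

Answer: H F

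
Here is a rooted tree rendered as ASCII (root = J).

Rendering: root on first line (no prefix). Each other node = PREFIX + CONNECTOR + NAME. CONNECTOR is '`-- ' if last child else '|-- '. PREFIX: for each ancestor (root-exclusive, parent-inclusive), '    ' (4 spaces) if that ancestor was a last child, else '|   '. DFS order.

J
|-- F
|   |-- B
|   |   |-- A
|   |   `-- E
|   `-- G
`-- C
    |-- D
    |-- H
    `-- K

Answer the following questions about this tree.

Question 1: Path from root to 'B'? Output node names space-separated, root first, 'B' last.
Walk down from root: J -> F -> B

Answer: J F B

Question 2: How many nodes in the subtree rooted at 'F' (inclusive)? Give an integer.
Subtree rooted at F contains: A, B, E, F, G
Count = 5

Answer: 5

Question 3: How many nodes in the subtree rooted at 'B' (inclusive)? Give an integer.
Subtree rooted at B contains: A, B, E
Count = 3

Answer: 3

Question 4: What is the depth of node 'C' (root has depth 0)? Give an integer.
Answer: 1

Derivation:
Path from root to C: J -> C
Depth = number of edges = 1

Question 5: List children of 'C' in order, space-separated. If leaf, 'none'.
Node C's children (from adjacency): D, H, K

Answer: D H K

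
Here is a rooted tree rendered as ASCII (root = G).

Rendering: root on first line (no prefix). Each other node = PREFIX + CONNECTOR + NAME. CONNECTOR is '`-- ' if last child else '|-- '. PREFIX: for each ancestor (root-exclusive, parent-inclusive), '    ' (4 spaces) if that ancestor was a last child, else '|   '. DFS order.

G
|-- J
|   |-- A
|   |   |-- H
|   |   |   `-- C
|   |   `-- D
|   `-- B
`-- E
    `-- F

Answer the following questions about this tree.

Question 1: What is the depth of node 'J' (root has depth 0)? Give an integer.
Path from root to J: G -> J
Depth = number of edges = 1

Answer: 1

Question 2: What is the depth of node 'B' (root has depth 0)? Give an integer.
Path from root to B: G -> J -> B
Depth = number of edges = 2

Answer: 2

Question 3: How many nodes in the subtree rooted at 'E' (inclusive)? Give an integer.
Answer: 2

Derivation:
Subtree rooted at E contains: E, F
Count = 2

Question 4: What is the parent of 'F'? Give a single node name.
Answer: E

Derivation:
Scan adjacency: F appears as child of E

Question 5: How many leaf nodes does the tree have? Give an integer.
Answer: 4

Derivation:
Leaves (nodes with no children): B, C, D, F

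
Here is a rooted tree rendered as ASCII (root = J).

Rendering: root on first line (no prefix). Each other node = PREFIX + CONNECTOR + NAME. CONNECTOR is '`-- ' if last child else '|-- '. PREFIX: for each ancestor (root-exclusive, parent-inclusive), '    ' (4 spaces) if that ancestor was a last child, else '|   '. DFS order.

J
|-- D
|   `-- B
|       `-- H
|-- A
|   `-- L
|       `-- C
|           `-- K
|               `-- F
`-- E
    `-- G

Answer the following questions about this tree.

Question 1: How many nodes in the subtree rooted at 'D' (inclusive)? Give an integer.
Subtree rooted at D contains: B, D, H
Count = 3

Answer: 3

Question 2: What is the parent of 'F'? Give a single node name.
Answer: K

Derivation:
Scan adjacency: F appears as child of K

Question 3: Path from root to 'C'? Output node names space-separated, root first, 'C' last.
Answer: J A L C

Derivation:
Walk down from root: J -> A -> L -> C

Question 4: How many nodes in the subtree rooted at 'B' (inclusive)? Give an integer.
Answer: 2

Derivation:
Subtree rooted at B contains: B, H
Count = 2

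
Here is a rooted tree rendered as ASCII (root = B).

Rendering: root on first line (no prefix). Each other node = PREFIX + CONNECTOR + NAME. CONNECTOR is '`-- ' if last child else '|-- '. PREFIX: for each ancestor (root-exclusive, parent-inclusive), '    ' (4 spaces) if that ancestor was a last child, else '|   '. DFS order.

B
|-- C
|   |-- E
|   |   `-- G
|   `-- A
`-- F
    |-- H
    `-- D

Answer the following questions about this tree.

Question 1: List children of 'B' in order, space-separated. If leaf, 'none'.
Answer: C F

Derivation:
Node B's children (from adjacency): C, F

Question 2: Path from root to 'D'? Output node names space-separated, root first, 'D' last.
Answer: B F D

Derivation:
Walk down from root: B -> F -> D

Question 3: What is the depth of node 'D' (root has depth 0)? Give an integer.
Answer: 2

Derivation:
Path from root to D: B -> F -> D
Depth = number of edges = 2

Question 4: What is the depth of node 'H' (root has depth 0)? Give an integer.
Answer: 2

Derivation:
Path from root to H: B -> F -> H
Depth = number of edges = 2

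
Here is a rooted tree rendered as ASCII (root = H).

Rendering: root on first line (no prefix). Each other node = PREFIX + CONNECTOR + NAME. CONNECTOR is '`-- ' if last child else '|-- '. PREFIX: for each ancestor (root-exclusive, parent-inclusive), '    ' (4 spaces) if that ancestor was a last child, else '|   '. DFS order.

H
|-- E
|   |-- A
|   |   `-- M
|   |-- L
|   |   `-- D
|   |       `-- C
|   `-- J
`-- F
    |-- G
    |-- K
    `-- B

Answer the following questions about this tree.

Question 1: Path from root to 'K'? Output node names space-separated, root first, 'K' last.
Answer: H F K

Derivation:
Walk down from root: H -> F -> K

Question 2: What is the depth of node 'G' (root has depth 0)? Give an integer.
Path from root to G: H -> F -> G
Depth = number of edges = 2

Answer: 2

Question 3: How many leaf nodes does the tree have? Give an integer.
Answer: 6

Derivation:
Leaves (nodes with no children): B, C, G, J, K, M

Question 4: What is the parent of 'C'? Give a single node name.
Answer: D

Derivation:
Scan adjacency: C appears as child of D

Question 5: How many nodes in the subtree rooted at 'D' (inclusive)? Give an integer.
Answer: 2

Derivation:
Subtree rooted at D contains: C, D
Count = 2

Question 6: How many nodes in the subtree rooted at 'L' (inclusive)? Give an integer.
Answer: 3

Derivation:
Subtree rooted at L contains: C, D, L
Count = 3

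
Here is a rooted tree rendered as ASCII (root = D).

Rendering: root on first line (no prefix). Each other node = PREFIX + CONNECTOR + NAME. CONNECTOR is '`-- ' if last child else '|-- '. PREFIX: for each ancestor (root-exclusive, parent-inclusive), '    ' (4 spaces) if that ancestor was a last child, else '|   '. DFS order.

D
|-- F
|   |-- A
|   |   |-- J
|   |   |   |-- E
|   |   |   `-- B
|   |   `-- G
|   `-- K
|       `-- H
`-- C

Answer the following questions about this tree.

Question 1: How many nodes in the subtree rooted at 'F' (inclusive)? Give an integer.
Subtree rooted at F contains: A, B, E, F, G, H, J, K
Count = 8

Answer: 8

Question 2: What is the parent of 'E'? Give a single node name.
Answer: J

Derivation:
Scan adjacency: E appears as child of J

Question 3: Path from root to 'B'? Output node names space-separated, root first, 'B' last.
Walk down from root: D -> F -> A -> J -> B

Answer: D F A J B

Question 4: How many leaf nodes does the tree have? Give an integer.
Answer: 5

Derivation:
Leaves (nodes with no children): B, C, E, G, H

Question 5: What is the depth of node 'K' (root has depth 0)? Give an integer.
Path from root to K: D -> F -> K
Depth = number of edges = 2

Answer: 2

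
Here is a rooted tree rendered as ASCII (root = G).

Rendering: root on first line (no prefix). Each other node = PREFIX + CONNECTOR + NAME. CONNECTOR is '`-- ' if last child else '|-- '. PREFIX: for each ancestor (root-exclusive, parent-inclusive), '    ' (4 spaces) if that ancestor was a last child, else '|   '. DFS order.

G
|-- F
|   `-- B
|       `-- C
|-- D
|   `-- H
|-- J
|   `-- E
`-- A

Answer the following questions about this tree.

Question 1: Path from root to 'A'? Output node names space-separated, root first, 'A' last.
Walk down from root: G -> A

Answer: G A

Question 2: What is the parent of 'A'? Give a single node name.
Answer: G

Derivation:
Scan adjacency: A appears as child of G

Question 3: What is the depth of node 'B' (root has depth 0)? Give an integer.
Path from root to B: G -> F -> B
Depth = number of edges = 2

Answer: 2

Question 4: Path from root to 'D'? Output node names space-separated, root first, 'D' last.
Walk down from root: G -> D

Answer: G D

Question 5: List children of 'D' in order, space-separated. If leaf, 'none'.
Node D's children (from adjacency): H

Answer: H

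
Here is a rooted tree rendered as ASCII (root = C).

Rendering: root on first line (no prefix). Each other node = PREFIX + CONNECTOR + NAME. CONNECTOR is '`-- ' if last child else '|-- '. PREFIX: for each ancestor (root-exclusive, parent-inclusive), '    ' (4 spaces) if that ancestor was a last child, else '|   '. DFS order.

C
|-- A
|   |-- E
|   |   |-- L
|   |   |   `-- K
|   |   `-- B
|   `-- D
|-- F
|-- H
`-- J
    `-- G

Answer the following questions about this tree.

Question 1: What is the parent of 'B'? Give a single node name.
Answer: E

Derivation:
Scan adjacency: B appears as child of E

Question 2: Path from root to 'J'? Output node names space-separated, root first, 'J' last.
Walk down from root: C -> J

Answer: C J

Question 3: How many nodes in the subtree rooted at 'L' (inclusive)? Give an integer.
Subtree rooted at L contains: K, L
Count = 2

Answer: 2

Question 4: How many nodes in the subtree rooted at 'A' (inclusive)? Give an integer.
Subtree rooted at A contains: A, B, D, E, K, L
Count = 6

Answer: 6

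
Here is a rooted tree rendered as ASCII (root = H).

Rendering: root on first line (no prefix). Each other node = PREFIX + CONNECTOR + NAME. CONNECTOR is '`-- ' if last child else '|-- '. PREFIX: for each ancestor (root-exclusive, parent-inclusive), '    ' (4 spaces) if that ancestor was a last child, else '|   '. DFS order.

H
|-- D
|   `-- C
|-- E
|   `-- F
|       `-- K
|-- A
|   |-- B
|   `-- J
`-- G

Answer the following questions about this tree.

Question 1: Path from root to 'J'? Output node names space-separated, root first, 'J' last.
Answer: H A J

Derivation:
Walk down from root: H -> A -> J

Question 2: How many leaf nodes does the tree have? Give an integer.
Leaves (nodes with no children): B, C, G, J, K

Answer: 5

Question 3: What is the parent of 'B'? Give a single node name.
Answer: A

Derivation:
Scan adjacency: B appears as child of A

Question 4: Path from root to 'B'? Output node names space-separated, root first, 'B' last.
Walk down from root: H -> A -> B

Answer: H A B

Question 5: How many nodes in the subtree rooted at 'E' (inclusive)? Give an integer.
Subtree rooted at E contains: E, F, K
Count = 3

Answer: 3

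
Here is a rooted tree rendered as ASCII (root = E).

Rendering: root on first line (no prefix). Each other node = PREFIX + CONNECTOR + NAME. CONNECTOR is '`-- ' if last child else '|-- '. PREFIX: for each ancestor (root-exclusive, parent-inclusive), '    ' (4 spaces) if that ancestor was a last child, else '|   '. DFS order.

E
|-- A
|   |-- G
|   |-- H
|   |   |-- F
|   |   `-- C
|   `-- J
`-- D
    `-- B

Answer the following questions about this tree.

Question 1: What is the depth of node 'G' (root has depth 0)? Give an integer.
Answer: 2

Derivation:
Path from root to G: E -> A -> G
Depth = number of edges = 2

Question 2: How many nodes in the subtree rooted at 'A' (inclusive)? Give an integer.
Answer: 6

Derivation:
Subtree rooted at A contains: A, C, F, G, H, J
Count = 6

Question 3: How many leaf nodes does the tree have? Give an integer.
Answer: 5

Derivation:
Leaves (nodes with no children): B, C, F, G, J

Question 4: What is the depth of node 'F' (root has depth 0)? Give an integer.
Path from root to F: E -> A -> H -> F
Depth = number of edges = 3

Answer: 3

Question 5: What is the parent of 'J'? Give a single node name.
Answer: A

Derivation:
Scan adjacency: J appears as child of A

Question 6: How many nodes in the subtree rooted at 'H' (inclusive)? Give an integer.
Answer: 3

Derivation:
Subtree rooted at H contains: C, F, H
Count = 3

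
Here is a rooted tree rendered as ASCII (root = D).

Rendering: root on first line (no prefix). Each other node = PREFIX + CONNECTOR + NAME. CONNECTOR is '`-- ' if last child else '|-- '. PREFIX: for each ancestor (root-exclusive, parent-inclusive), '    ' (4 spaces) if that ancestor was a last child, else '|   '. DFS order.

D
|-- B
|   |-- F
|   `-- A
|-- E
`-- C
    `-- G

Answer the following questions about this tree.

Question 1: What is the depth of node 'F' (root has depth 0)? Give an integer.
Answer: 2

Derivation:
Path from root to F: D -> B -> F
Depth = number of edges = 2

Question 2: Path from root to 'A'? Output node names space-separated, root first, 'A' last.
Walk down from root: D -> B -> A

Answer: D B A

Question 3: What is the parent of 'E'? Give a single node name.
Answer: D

Derivation:
Scan adjacency: E appears as child of D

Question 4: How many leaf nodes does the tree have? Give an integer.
Leaves (nodes with no children): A, E, F, G

Answer: 4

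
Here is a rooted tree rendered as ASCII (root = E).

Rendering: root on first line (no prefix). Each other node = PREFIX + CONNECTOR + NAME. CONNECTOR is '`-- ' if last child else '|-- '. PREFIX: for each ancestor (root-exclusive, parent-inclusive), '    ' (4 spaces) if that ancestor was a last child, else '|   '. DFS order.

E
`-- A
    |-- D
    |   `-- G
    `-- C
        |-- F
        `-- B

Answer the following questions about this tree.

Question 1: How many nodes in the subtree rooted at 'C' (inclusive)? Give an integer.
Subtree rooted at C contains: B, C, F
Count = 3

Answer: 3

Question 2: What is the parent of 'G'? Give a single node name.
Scan adjacency: G appears as child of D

Answer: D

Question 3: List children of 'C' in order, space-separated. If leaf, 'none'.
Answer: F B

Derivation:
Node C's children (from adjacency): F, B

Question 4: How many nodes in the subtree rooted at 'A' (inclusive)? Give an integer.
Answer: 6

Derivation:
Subtree rooted at A contains: A, B, C, D, F, G
Count = 6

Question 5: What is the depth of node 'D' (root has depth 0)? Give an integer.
Path from root to D: E -> A -> D
Depth = number of edges = 2

Answer: 2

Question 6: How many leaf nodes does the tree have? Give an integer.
Leaves (nodes with no children): B, F, G

Answer: 3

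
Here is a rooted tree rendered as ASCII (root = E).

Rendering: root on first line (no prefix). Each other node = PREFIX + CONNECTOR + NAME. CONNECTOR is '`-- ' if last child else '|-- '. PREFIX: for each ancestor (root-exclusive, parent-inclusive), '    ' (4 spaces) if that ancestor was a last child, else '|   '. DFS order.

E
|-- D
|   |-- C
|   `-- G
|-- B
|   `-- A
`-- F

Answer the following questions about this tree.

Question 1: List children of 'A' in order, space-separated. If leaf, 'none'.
Node A's children (from adjacency): (leaf)

Answer: none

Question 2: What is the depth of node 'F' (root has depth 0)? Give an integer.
Path from root to F: E -> F
Depth = number of edges = 1

Answer: 1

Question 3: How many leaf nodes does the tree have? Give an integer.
Leaves (nodes with no children): A, C, F, G

Answer: 4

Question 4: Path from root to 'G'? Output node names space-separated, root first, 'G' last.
Walk down from root: E -> D -> G

Answer: E D G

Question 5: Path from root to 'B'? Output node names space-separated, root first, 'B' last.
Walk down from root: E -> B

Answer: E B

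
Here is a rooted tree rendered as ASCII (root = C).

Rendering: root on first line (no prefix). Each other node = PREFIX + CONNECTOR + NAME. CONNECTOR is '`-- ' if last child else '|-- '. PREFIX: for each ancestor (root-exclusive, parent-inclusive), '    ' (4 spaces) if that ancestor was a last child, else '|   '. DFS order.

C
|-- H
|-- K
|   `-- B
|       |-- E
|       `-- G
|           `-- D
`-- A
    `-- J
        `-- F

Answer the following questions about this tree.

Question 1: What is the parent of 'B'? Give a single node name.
Scan adjacency: B appears as child of K

Answer: K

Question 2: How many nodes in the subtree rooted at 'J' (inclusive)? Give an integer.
Answer: 2

Derivation:
Subtree rooted at J contains: F, J
Count = 2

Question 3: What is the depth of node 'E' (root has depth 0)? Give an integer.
Path from root to E: C -> K -> B -> E
Depth = number of edges = 3

Answer: 3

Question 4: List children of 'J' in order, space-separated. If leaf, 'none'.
Node J's children (from adjacency): F

Answer: F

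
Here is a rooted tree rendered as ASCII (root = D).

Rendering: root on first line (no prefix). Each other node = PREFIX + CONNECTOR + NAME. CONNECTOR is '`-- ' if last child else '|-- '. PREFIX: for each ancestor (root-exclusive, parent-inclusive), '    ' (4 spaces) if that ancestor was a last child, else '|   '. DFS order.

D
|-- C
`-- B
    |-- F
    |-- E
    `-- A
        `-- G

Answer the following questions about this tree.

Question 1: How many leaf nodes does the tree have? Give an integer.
Answer: 4

Derivation:
Leaves (nodes with no children): C, E, F, G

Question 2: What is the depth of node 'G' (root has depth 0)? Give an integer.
Answer: 3

Derivation:
Path from root to G: D -> B -> A -> G
Depth = number of edges = 3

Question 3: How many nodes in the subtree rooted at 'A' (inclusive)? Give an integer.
Answer: 2

Derivation:
Subtree rooted at A contains: A, G
Count = 2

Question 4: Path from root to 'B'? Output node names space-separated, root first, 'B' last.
Answer: D B

Derivation:
Walk down from root: D -> B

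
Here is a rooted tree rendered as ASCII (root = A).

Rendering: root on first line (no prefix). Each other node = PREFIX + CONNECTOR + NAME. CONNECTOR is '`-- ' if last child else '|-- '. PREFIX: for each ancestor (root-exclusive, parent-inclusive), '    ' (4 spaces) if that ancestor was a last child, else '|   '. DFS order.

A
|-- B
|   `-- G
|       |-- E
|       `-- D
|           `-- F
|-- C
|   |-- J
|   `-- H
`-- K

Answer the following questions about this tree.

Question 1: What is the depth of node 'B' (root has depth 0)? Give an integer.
Path from root to B: A -> B
Depth = number of edges = 1

Answer: 1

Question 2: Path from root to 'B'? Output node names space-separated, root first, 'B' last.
Walk down from root: A -> B

Answer: A B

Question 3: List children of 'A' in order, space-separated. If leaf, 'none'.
Answer: B C K

Derivation:
Node A's children (from adjacency): B, C, K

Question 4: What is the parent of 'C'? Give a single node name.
Answer: A

Derivation:
Scan adjacency: C appears as child of A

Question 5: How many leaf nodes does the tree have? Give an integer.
Leaves (nodes with no children): E, F, H, J, K

Answer: 5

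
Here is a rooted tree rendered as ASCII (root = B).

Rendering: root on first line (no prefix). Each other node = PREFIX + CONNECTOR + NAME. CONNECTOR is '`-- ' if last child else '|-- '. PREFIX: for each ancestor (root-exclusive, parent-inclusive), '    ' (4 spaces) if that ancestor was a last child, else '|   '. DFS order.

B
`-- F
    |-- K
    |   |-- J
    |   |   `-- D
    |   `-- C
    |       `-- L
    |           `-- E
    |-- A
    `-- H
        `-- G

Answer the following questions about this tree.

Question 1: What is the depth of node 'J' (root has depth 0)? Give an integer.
Answer: 3

Derivation:
Path from root to J: B -> F -> K -> J
Depth = number of edges = 3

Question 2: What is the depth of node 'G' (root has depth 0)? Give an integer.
Answer: 3

Derivation:
Path from root to G: B -> F -> H -> G
Depth = number of edges = 3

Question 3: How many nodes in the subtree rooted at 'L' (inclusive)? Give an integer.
Answer: 2

Derivation:
Subtree rooted at L contains: E, L
Count = 2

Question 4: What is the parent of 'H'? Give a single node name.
Scan adjacency: H appears as child of F

Answer: F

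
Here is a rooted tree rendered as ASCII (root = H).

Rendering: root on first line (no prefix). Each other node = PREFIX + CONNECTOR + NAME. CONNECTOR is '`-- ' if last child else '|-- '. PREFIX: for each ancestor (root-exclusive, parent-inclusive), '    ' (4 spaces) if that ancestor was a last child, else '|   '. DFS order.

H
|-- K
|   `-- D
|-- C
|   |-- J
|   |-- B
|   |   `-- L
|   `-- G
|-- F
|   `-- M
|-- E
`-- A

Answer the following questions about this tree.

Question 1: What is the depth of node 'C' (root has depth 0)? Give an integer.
Answer: 1

Derivation:
Path from root to C: H -> C
Depth = number of edges = 1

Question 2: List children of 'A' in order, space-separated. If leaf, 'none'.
Answer: none

Derivation:
Node A's children (from adjacency): (leaf)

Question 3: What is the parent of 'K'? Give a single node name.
Scan adjacency: K appears as child of H

Answer: H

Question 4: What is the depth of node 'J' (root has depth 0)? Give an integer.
Answer: 2

Derivation:
Path from root to J: H -> C -> J
Depth = number of edges = 2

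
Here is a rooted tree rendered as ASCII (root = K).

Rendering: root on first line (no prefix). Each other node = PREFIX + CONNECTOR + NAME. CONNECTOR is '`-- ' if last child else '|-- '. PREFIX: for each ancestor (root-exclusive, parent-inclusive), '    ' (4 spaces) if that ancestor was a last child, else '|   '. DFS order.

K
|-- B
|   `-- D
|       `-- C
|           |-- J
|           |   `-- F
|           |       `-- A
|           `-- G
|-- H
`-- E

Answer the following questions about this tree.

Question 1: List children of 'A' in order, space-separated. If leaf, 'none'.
Answer: none

Derivation:
Node A's children (from adjacency): (leaf)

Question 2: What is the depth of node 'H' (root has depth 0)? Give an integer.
Answer: 1

Derivation:
Path from root to H: K -> H
Depth = number of edges = 1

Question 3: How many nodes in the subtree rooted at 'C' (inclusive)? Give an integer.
Subtree rooted at C contains: A, C, F, G, J
Count = 5

Answer: 5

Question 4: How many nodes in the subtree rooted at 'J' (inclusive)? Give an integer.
Answer: 3

Derivation:
Subtree rooted at J contains: A, F, J
Count = 3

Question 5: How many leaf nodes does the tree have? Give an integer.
Leaves (nodes with no children): A, E, G, H

Answer: 4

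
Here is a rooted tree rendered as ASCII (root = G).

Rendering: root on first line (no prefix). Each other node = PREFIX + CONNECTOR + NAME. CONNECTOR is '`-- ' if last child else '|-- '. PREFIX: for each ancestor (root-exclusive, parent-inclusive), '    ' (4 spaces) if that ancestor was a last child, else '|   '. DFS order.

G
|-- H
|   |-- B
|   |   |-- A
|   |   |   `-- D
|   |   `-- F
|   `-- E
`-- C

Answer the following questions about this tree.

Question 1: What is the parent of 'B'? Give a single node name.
Answer: H

Derivation:
Scan adjacency: B appears as child of H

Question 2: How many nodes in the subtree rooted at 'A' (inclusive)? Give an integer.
Answer: 2

Derivation:
Subtree rooted at A contains: A, D
Count = 2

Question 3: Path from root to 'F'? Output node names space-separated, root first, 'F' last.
Answer: G H B F

Derivation:
Walk down from root: G -> H -> B -> F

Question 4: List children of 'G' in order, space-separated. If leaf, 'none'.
Answer: H C

Derivation:
Node G's children (from adjacency): H, C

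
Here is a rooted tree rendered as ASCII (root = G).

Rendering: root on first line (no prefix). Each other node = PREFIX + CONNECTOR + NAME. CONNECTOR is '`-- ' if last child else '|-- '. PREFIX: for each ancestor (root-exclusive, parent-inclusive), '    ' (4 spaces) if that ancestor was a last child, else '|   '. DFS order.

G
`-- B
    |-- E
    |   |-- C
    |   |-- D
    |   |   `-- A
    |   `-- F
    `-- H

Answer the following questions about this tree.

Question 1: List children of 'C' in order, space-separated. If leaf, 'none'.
Answer: none

Derivation:
Node C's children (from adjacency): (leaf)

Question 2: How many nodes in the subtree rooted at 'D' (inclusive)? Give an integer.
Answer: 2

Derivation:
Subtree rooted at D contains: A, D
Count = 2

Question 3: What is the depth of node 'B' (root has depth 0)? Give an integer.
Answer: 1

Derivation:
Path from root to B: G -> B
Depth = number of edges = 1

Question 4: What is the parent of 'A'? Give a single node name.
Scan adjacency: A appears as child of D

Answer: D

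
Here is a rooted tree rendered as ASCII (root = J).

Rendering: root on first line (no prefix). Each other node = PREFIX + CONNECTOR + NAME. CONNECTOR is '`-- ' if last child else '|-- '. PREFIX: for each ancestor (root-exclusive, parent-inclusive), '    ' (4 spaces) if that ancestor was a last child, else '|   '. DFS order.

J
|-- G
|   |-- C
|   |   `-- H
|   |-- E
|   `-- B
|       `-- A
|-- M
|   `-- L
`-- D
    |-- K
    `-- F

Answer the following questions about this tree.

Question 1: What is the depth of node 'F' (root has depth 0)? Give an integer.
Answer: 2

Derivation:
Path from root to F: J -> D -> F
Depth = number of edges = 2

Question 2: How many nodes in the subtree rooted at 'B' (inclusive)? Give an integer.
Answer: 2

Derivation:
Subtree rooted at B contains: A, B
Count = 2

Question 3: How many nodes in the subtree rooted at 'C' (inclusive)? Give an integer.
Subtree rooted at C contains: C, H
Count = 2

Answer: 2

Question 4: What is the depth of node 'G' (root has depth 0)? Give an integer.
Answer: 1

Derivation:
Path from root to G: J -> G
Depth = number of edges = 1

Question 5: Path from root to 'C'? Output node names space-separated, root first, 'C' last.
Walk down from root: J -> G -> C

Answer: J G C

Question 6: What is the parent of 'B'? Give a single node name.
Answer: G

Derivation:
Scan adjacency: B appears as child of G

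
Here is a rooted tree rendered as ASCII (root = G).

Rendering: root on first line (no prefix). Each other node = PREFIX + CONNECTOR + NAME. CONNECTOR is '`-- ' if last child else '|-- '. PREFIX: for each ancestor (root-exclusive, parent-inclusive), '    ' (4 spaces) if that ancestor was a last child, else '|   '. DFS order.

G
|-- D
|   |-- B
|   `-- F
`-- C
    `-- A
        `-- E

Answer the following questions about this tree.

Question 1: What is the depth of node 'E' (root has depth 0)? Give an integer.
Path from root to E: G -> C -> A -> E
Depth = number of edges = 3

Answer: 3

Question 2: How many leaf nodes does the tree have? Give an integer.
Leaves (nodes with no children): B, E, F

Answer: 3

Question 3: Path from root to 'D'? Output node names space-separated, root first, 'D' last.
Answer: G D

Derivation:
Walk down from root: G -> D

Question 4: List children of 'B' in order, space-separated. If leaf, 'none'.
Node B's children (from adjacency): (leaf)

Answer: none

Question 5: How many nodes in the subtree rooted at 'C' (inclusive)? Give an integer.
Answer: 3

Derivation:
Subtree rooted at C contains: A, C, E
Count = 3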